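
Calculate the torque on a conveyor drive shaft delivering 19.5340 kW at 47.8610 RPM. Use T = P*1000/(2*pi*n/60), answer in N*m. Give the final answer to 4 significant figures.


omega = 2*pi*47.8610/60 = 5.01199 rad/s
T = 19.5340*1000 / 5.01199
T = 3897 N*m


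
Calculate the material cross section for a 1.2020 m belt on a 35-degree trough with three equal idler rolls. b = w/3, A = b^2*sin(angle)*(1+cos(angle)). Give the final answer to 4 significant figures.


b = 1.2020/3 = 0.400667 m
A = 0.400667^2 * sin(35 deg) * (1 + cos(35 deg))
A = 0.1675 m^2


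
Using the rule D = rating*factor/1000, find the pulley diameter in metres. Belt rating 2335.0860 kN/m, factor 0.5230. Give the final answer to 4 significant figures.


D = 2335.0860 * 0.5230 / 1000
D = 1.221 m


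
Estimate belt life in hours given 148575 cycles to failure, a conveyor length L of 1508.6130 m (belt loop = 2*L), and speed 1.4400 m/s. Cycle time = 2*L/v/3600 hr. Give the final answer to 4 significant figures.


cycle_time = 2 * 1508.6130 / 1.4400 / 3600 = 0.582027 hr
life = 148575 * 0.582027 = 86470 hours


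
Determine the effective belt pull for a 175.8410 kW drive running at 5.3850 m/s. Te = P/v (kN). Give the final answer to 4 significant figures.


Te = P / v = 175.8410 / 5.3850
Te = 32.65 kN


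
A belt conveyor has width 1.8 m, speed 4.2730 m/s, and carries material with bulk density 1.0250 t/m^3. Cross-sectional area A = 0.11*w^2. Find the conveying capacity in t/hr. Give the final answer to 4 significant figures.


A = 0.11 * 1.8^2 = 0.3564 m^2
C = 0.3564 * 4.2730 * 1.0250 * 3600
C = 5619 t/hr


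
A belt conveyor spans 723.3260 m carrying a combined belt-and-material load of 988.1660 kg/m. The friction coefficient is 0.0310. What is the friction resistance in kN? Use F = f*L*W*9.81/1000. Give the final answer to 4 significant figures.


F = 0.0310 * 723.3260 * 988.1660 * 9.81 / 1000
F = 217.4 kN


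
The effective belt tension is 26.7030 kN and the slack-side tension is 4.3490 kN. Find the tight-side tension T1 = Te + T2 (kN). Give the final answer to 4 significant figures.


T1 = Te + T2 = 26.7030 + 4.3490
T1 = 31.05 kN


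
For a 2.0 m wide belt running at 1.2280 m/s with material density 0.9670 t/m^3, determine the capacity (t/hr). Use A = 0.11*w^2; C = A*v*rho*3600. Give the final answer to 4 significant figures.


A = 0.11 * 2.0^2 = 0.44 m^2
C = 0.44 * 1.2280 * 0.9670 * 3600
C = 1881 t/hr


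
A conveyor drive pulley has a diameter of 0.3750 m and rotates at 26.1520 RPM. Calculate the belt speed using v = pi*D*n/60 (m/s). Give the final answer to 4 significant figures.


v = pi * 0.3750 * 26.1520 / 60
v = 0.5135 m/s


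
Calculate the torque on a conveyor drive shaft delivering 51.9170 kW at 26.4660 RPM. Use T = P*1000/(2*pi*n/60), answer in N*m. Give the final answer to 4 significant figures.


omega = 2*pi*26.4660/60 = 2.77151 rad/s
T = 51.9170*1000 / 2.77151
T = 18730 N*m


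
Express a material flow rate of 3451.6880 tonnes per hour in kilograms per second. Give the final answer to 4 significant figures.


m_dot = 3451.6880 * 1000 / 3600
m_dot = 958.8 kg/s


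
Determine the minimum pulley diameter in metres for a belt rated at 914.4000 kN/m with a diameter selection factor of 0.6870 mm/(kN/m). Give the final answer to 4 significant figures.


D = 914.4000 * 0.6870 / 1000
D = 0.6282 m


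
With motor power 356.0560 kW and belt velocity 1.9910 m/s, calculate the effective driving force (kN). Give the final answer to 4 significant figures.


Te = P / v = 356.0560 / 1.9910
Te = 178.8 kN


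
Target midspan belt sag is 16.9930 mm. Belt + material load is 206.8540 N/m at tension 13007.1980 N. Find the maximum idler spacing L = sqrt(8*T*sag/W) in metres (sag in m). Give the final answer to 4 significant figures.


sag = 16.9930/1000 = 0.016993 m
L = sqrt(8 * 13007.1980 * 0.016993 / 206.8540)
L = 2.924 m


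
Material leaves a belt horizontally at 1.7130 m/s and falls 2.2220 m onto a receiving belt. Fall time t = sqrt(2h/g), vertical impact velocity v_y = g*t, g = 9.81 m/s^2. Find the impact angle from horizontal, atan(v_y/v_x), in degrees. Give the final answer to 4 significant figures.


t = sqrt(2*2.2220/9.81) = 0.673058 s
v_y = 9.81 * 0.673058 = 6.6027 m/s
angle = atan(6.6027 / 1.7130) = 75.46 deg


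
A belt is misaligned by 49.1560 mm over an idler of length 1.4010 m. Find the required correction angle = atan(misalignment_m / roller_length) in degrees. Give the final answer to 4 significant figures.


misalign_m = 49.1560 / 1000 = 0.049156 m
angle = atan(0.049156 / 1.4010)
angle = 2.009 deg


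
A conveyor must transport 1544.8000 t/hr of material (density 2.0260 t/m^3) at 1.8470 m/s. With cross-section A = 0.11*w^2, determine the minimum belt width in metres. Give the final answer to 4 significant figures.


A_req = 1544.8000 / (1.8470 * 2.0260 * 3600) = 0.114674 m^2
w = sqrt(0.114674 / 0.11)
w = 1.021 m


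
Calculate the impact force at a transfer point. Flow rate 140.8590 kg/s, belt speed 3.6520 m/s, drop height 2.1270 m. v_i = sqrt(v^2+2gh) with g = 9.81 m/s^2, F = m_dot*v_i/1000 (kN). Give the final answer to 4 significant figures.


v_i = sqrt(3.6520^2 + 2*9.81*2.1270) = 7.42084 m/s
F = 140.8590 * 7.42084 / 1000
F = 1.045 kN


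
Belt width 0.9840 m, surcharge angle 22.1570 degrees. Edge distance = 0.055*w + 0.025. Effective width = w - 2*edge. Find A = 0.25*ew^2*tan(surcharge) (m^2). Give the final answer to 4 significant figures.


edge = 0.055*0.9840 + 0.025 = 0.07912 m
ew = 0.9840 - 2*0.07912 = 0.82576 m
A = 0.25 * 0.82576^2 * tan(22.1570 deg)
A = 0.06942 m^2


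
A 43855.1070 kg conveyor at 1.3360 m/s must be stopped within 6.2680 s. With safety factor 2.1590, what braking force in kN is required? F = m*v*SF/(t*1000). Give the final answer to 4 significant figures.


F = 43855.1070 * 1.3360 / 6.2680 * 2.1590 / 1000
F = 20.18 kN


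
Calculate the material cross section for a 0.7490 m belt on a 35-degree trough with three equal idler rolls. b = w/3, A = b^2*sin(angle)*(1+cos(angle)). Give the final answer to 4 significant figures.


b = 0.7490/3 = 0.249667 m
A = 0.249667^2 * sin(35 deg) * (1 + cos(35 deg))
A = 0.06504 m^2


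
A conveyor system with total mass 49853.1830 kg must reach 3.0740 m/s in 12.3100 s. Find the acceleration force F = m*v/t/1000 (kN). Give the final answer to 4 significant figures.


F = 49853.1830 * 3.0740 / 12.3100 / 1000
F = 12.45 kN


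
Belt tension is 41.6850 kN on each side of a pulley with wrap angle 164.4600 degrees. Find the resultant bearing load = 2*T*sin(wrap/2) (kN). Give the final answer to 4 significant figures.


F = 2 * 41.6850 * sin(164.4600/2 deg)
F = 82.60 kN


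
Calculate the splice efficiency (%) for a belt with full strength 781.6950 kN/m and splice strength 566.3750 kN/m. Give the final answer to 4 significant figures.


Eff = 566.3750 / 781.6950 * 100
Eff = 72.45 %


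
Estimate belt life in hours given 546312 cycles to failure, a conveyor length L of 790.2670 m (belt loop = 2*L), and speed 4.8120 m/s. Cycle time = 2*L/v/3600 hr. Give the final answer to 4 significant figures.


cycle_time = 2 * 790.2670 / 4.8120 / 3600 = 0.091238 hr
life = 546312 * 0.091238 = 49840 hours


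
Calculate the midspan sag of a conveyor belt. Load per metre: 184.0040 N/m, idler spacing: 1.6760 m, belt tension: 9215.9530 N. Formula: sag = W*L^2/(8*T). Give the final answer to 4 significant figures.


sag = 184.0040 * 1.6760^2 / (8 * 9215.9530)
sag = 0.007010 m


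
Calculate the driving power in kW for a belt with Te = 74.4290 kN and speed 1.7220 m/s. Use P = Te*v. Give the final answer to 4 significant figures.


P = Te * v = 74.4290 * 1.7220
P = 128.2 kW


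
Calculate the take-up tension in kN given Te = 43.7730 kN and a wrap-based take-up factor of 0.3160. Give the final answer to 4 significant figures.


T_tu = 43.7730 * 0.3160
T_tu = 13.83 kN


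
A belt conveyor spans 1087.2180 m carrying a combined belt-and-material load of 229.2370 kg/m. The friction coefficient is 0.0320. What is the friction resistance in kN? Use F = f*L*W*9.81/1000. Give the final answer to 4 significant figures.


F = 0.0320 * 1087.2180 * 229.2370 * 9.81 / 1000
F = 78.24 kN


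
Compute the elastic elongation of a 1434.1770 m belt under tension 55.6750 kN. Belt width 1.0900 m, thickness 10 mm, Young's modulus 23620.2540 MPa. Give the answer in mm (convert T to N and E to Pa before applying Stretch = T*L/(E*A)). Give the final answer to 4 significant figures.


A = 1.0900 * 0.01 = 0.01090 m^2
Stretch = 55.6750*1000 * 1434.1770 / (23620.2540e6 * 0.01090) * 1000
Stretch = 310.1 mm


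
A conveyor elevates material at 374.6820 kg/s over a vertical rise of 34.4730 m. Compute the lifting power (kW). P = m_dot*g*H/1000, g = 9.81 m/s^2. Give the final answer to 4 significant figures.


P = 374.6820 * 9.81 * 34.4730 / 1000
P = 126.7 kW


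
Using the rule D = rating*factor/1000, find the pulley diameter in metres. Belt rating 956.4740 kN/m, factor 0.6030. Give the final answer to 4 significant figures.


D = 956.4740 * 0.6030 / 1000
D = 0.5768 m


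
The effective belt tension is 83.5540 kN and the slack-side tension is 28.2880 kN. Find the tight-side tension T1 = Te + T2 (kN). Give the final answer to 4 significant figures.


T1 = Te + T2 = 83.5540 + 28.2880
T1 = 111.8 kN


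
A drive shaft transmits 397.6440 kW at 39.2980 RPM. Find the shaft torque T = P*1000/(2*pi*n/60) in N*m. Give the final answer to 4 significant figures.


omega = 2*pi*39.2980/60 = 4.11528 rad/s
T = 397.6440*1000 / 4.11528
T = 96630 N*m


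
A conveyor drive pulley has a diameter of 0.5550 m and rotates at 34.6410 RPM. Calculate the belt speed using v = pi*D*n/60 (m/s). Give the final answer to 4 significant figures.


v = pi * 0.5550 * 34.6410 / 60
v = 1.007 m/s


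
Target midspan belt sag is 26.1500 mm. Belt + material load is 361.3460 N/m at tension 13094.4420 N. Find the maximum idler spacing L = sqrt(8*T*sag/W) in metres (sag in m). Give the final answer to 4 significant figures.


sag = 26.1500/1000 = 0.026150 m
L = sqrt(8 * 13094.4420 * 0.026150 / 361.3460)
L = 2.753 m


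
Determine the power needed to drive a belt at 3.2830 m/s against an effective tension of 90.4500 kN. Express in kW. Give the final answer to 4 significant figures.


P = Te * v = 90.4500 * 3.2830
P = 296.9 kW


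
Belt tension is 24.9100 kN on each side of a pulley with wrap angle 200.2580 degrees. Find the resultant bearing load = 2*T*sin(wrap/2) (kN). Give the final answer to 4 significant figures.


F = 2 * 24.9100 * sin(200.2580/2 deg)
F = 49.04 kN


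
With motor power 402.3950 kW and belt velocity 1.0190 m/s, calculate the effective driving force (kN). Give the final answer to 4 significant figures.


Te = P / v = 402.3950 / 1.0190
Te = 394.9 kN


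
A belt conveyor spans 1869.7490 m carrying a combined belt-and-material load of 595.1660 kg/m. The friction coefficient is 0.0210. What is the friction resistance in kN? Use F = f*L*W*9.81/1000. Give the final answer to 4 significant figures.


F = 0.0210 * 1869.7490 * 595.1660 * 9.81 / 1000
F = 229.3 kN


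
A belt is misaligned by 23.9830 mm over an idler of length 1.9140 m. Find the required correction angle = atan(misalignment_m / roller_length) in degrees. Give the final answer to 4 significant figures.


misalign_m = 23.9830 / 1000 = 0.023983 m
angle = atan(0.023983 / 1.9140)
angle = 0.7179 deg


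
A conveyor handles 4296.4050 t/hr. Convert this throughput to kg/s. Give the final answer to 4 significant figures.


m_dot = 4296.4050 * 1000 / 3600
m_dot = 1193 kg/s


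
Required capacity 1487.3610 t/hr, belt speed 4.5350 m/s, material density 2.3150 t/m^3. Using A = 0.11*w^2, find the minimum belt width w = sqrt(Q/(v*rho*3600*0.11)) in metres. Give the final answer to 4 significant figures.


A_req = 1487.3610 / (4.5350 * 2.3150 * 3600) = 0.0393537 m^2
w = sqrt(0.0393537 / 0.11)
w = 0.5981 m


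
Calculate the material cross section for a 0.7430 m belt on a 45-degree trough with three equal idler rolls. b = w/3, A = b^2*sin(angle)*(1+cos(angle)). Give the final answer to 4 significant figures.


b = 0.7430/3 = 0.247667 m
A = 0.247667^2 * sin(45 deg) * (1 + cos(45 deg))
A = 0.07404 m^2


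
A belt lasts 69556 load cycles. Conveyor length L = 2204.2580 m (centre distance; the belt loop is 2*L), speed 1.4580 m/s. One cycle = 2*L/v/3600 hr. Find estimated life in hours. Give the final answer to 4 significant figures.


cycle_time = 2 * 2204.2580 / 1.4580 / 3600 = 0.839909 hr
life = 69556 * 0.839909 = 58420 hours


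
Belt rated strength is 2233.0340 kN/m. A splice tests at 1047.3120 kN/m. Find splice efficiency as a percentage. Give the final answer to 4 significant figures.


Eff = 1047.3120 / 2233.0340 * 100
Eff = 46.90 %


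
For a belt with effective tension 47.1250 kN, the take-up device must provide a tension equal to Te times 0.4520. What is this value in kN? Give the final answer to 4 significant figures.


T_tu = 47.1250 * 0.4520
T_tu = 21.30 kN


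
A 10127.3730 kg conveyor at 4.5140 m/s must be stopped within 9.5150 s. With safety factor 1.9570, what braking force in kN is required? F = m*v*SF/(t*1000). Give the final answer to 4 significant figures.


F = 10127.3730 * 4.5140 / 9.5150 * 1.9570 / 1000
F = 9.402 kN


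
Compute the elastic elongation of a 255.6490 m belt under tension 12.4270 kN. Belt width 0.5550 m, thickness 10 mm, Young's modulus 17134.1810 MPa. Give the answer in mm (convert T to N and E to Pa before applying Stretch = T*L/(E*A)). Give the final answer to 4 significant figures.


A = 0.5550 * 0.01 = 0.00555 m^2
Stretch = 12.4270*1000 * 255.6490 / (17134.1810e6 * 0.00555) * 1000
Stretch = 33.41 mm


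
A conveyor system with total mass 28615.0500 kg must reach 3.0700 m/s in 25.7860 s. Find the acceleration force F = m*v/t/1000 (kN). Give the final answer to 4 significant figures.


F = 28615.0500 * 3.0700 / 25.7860 / 1000
F = 3.407 kN


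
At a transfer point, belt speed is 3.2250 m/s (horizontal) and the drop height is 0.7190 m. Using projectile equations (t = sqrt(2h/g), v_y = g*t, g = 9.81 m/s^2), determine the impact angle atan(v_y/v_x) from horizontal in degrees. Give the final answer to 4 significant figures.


t = sqrt(2*0.7190/9.81) = 0.382864 s
v_y = 9.81 * 0.382864 = 3.7559 m/s
angle = atan(3.7559 / 3.2250) = 49.35 deg


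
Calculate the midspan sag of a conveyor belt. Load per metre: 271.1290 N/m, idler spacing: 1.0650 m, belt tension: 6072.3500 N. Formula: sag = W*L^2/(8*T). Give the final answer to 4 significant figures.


sag = 271.1290 * 1.0650^2 / (8 * 6072.3500)
sag = 0.006330 m


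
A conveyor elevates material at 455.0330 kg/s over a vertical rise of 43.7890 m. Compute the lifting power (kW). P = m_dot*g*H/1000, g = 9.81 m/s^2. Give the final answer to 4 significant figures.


P = 455.0330 * 9.81 * 43.7890 / 1000
P = 195.5 kW


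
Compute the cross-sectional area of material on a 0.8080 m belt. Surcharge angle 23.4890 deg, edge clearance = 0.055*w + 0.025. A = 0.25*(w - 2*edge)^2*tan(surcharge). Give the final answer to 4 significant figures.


edge = 0.055*0.8080 + 0.025 = 0.06944 m
ew = 0.8080 - 2*0.06944 = 0.66912 m
A = 0.25 * 0.66912^2 * tan(23.4890 deg)
A = 0.04864 m^2


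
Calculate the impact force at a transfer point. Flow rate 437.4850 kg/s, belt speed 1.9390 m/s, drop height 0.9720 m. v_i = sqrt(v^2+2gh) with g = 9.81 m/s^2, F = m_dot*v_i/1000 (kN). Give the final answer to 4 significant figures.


v_i = sqrt(1.9390^2 + 2*9.81*0.9720) = 4.77811 m/s
F = 437.4850 * 4.77811 / 1000
F = 2.090 kN


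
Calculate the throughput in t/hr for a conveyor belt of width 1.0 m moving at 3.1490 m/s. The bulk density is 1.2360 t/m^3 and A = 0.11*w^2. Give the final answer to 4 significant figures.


A = 0.11 * 1.0^2 = 0.11 m^2
C = 0.11 * 3.1490 * 1.2360 * 3600
C = 1541 t/hr


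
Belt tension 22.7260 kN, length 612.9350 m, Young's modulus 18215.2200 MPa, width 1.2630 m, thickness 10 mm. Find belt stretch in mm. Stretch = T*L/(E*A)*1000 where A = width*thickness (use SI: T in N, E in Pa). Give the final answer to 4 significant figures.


A = 1.2630 * 0.01 = 0.01263 m^2
Stretch = 22.7260*1000 * 612.9350 / (18215.2200e6 * 0.01263) * 1000
Stretch = 60.55 mm


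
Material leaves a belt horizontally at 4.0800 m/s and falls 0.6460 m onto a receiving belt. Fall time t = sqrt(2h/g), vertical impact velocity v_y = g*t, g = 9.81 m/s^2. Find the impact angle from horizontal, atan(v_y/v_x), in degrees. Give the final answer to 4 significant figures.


t = sqrt(2*0.6460/9.81) = 0.362908 s
v_y = 9.81 * 0.362908 = 3.56013 m/s
angle = atan(3.56013 / 4.0800) = 41.11 deg


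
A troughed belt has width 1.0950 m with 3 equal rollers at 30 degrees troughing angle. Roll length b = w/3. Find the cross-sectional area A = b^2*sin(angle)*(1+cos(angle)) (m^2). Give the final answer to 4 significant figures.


b = 1.0950/3 = 0.365 m
A = 0.365^2 * sin(30 deg) * (1 + cos(30 deg))
A = 0.1243 m^2


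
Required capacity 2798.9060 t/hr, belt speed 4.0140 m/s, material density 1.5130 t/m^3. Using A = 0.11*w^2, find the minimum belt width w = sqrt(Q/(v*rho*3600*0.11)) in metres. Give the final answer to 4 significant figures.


A_req = 2798.9060 / (4.0140 * 1.5130 * 3600) = 0.128018 m^2
w = sqrt(0.128018 / 0.11)
w = 1.079 m


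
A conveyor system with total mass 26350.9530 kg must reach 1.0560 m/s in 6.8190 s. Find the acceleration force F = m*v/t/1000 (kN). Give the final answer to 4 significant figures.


F = 26350.9530 * 1.0560 / 6.8190 / 1000
F = 4.081 kN


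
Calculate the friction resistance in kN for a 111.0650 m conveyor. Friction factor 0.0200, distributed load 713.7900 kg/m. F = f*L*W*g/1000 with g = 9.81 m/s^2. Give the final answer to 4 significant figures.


F = 0.0200 * 111.0650 * 713.7900 * 9.81 / 1000
F = 15.55 kN


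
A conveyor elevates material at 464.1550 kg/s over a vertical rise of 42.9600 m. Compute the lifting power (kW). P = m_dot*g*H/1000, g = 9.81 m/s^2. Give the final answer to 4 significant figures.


P = 464.1550 * 9.81 * 42.9600 / 1000
P = 195.6 kW


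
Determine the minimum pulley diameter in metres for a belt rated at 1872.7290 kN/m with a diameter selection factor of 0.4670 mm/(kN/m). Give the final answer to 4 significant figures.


D = 1872.7290 * 0.4670 / 1000
D = 0.8746 m


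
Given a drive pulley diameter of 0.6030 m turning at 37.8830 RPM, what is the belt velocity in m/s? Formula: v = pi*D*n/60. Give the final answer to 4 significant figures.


v = pi * 0.6030 * 37.8830 / 60
v = 1.196 m/s


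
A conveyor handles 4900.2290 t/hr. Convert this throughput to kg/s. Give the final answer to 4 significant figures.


m_dot = 4900.2290 * 1000 / 3600
m_dot = 1361 kg/s


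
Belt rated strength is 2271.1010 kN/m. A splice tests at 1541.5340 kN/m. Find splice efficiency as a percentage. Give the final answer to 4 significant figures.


Eff = 1541.5340 / 2271.1010 * 100
Eff = 67.88 %


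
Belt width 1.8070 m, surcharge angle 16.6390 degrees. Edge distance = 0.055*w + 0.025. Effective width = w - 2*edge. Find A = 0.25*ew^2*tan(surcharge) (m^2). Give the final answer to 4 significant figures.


edge = 0.055*1.8070 + 0.025 = 0.124385 m
ew = 1.8070 - 2*0.124385 = 1.55823 m
A = 0.25 * 1.55823^2 * tan(16.6390 deg)
A = 0.1814 m^2


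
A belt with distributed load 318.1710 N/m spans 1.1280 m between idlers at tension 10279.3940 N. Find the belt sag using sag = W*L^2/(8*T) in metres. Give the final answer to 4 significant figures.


sag = 318.1710 * 1.1280^2 / (8 * 10279.3940)
sag = 0.004923 m


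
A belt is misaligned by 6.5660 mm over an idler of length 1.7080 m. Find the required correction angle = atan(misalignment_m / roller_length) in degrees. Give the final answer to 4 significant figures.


misalign_m = 6.5660 / 1000 = 0.006566 m
angle = atan(0.006566 / 1.7080)
angle = 0.2203 deg


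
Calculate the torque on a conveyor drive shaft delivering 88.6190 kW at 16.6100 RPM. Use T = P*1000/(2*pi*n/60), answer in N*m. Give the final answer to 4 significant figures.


omega = 2*pi*16.6100/60 = 1.7394 rad/s
T = 88.6190*1000 / 1.7394
T = 50950 N*m


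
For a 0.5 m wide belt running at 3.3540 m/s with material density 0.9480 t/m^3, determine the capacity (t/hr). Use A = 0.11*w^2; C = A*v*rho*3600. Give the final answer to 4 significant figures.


A = 0.11 * 0.5^2 = 0.0275 m^2
C = 0.0275 * 3.3540 * 0.9480 * 3600
C = 314.8 t/hr


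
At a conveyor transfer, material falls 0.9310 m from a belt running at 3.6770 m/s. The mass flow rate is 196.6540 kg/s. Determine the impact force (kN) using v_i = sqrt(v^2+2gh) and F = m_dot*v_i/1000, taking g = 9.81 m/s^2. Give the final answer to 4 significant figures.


v_i = sqrt(3.6770^2 + 2*9.81*0.9310) = 5.63796 m/s
F = 196.6540 * 5.63796 / 1000
F = 1.109 kN


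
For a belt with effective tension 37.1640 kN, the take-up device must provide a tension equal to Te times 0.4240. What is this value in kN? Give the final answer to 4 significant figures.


T_tu = 37.1640 * 0.4240
T_tu = 15.76 kN


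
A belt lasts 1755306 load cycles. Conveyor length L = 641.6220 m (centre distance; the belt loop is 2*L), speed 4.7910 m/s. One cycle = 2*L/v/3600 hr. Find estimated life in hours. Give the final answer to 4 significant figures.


cycle_time = 2 * 641.6220 / 4.7910 / 3600 = 0.0744013 hr
life = 1755306 * 0.0744013 = 130600 hours


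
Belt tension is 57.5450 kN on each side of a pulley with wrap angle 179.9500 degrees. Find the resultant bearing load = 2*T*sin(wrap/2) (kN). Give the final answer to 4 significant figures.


F = 2 * 57.5450 * sin(179.9500/2 deg)
F = 115.1 kN


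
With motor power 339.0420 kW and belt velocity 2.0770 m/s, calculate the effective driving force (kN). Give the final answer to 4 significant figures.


Te = P / v = 339.0420 / 2.0770
Te = 163.2 kN


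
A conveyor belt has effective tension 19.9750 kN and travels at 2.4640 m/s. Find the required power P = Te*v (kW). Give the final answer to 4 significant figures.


P = Te * v = 19.9750 * 2.4640
P = 49.22 kW


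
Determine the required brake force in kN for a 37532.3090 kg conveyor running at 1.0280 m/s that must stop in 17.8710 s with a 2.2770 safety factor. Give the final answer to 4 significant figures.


F = 37532.3090 * 1.0280 / 17.8710 * 2.2770 / 1000
F = 4.916 kN


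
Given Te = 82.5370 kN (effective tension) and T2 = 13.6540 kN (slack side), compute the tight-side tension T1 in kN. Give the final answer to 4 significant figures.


T1 = Te + T2 = 82.5370 + 13.6540
T1 = 96.19 kN


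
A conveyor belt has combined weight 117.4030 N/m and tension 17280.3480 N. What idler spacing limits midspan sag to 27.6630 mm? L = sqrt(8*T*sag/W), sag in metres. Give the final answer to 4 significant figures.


sag = 27.6630/1000 = 0.027663 m
L = sqrt(8 * 17280.3480 * 0.027663 / 117.4030)
L = 5.707 m


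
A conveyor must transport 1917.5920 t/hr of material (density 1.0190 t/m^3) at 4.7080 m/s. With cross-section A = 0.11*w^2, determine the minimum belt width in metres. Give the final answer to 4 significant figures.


A_req = 1917.5920 / (4.7080 * 1.0190 * 3600) = 0.111031 m^2
w = sqrt(0.111031 / 0.11)
w = 1.005 m


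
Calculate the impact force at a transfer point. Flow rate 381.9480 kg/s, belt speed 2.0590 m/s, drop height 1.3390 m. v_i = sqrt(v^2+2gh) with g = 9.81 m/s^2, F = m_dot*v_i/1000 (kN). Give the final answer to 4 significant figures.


v_i = sqrt(2.0590^2 + 2*9.81*1.3390) = 5.52365 m/s
F = 381.9480 * 5.52365 / 1000
F = 2.110 kN


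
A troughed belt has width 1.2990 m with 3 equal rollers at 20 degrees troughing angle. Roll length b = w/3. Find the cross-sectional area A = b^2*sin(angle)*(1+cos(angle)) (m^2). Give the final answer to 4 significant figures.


b = 1.2990/3 = 0.433 m
A = 0.433^2 * sin(20 deg) * (1 + cos(20 deg))
A = 0.1244 m^2


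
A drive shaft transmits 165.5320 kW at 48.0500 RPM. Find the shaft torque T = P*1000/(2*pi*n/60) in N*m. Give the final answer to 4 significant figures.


omega = 2*pi*48.0500/60 = 5.03178 rad/s
T = 165.5320*1000 / 5.03178
T = 32900 N*m


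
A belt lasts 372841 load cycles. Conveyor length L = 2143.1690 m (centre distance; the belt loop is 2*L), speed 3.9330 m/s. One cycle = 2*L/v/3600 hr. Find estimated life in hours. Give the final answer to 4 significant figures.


cycle_time = 2 * 2143.1690 / 3.9330 / 3600 = 0.302733 hr
life = 372841 * 0.302733 = 112900 hours


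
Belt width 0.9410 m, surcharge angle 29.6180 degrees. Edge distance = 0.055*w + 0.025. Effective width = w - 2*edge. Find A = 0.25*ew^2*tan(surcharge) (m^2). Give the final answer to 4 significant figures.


edge = 0.055*0.9410 + 0.025 = 0.076755 m
ew = 0.9410 - 2*0.076755 = 0.78749 m
A = 0.25 * 0.78749^2 * tan(29.6180 deg)
A = 0.08814 m^2


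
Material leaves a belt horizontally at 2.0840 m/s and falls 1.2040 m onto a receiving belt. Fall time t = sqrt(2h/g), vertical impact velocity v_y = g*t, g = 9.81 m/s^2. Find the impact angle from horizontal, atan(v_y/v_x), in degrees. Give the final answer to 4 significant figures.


t = sqrt(2*1.2040/9.81) = 0.495443 s
v_y = 9.81 * 0.495443 = 4.8603 m/s
angle = atan(4.8603 / 2.0840) = 66.79 deg


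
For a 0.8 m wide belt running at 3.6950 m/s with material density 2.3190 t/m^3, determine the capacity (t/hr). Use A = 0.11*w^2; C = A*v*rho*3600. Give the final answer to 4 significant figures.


A = 0.11 * 0.8^2 = 0.0704 m^2
C = 0.0704 * 3.6950 * 2.3190 * 3600
C = 2172 t/hr


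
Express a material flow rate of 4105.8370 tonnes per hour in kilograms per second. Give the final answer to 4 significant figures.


m_dot = 4105.8370 * 1000 / 3600
m_dot = 1141 kg/s


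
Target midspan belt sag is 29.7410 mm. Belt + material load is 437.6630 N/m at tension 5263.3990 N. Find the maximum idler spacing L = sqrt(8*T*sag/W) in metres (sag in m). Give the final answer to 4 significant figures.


sag = 29.7410/1000 = 0.029741 m
L = sqrt(8 * 5263.3990 * 0.029741 / 437.6630)
L = 1.692 m


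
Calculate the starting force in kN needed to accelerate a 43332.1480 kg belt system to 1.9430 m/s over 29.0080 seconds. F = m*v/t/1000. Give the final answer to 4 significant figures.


F = 43332.1480 * 1.9430 / 29.0080 / 1000
F = 2.902 kN


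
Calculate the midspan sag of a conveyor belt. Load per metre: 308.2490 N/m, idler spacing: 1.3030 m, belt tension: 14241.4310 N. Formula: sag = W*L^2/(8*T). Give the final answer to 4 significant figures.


sag = 308.2490 * 1.3030^2 / (8 * 14241.4310)
sag = 0.004594 m


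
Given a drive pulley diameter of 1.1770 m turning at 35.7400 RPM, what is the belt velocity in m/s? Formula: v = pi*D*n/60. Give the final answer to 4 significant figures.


v = pi * 1.1770 * 35.7400 / 60
v = 2.203 m/s


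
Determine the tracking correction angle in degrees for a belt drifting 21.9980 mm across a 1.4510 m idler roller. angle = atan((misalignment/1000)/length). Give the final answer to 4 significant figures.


misalign_m = 21.9980 / 1000 = 0.021998 m
angle = atan(0.021998 / 1.4510)
angle = 0.8686 deg


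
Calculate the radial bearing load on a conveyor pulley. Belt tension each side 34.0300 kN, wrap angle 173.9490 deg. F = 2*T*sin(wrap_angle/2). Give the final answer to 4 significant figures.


F = 2 * 34.0300 * sin(173.9490/2 deg)
F = 67.97 kN


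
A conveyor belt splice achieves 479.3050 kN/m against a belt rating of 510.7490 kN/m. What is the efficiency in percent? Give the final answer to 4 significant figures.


Eff = 479.3050 / 510.7490 * 100
Eff = 93.84 %


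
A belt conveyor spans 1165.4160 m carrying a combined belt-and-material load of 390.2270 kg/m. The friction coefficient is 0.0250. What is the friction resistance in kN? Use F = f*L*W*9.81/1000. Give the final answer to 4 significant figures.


F = 0.0250 * 1165.4160 * 390.2270 * 9.81 / 1000
F = 111.5 kN


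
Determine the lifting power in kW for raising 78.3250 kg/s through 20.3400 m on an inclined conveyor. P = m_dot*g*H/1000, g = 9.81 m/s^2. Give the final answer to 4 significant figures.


P = 78.3250 * 9.81 * 20.3400 / 1000
P = 15.63 kW


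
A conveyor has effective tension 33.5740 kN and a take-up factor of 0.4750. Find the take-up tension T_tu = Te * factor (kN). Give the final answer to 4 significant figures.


T_tu = 33.5740 * 0.4750
T_tu = 15.95 kN


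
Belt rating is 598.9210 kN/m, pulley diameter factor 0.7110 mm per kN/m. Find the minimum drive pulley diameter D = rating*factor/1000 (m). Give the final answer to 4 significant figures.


D = 598.9210 * 0.7110 / 1000
D = 0.4258 m


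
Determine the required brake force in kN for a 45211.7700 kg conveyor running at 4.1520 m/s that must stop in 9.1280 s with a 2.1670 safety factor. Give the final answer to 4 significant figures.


F = 45211.7700 * 4.1520 / 9.1280 * 2.1670 / 1000
F = 44.56 kN


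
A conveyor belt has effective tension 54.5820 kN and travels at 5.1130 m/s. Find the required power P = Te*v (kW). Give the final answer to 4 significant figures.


P = Te * v = 54.5820 * 5.1130
P = 279.1 kW


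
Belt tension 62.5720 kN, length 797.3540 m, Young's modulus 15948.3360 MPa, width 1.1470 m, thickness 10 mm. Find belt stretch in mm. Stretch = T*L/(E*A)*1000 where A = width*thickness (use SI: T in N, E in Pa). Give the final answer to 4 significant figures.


A = 1.1470 * 0.01 = 0.01147 m^2
Stretch = 62.5720*1000 * 797.3540 / (15948.3360e6 * 0.01147) * 1000
Stretch = 272.7 mm


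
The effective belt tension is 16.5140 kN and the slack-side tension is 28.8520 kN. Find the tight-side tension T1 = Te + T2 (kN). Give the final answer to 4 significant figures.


T1 = Te + T2 = 16.5140 + 28.8520
T1 = 45.37 kN


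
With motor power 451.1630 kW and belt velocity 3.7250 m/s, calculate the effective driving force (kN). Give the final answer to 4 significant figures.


Te = P / v = 451.1630 / 3.7250
Te = 121.1 kN


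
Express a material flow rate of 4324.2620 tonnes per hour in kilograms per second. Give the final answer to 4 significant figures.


m_dot = 4324.2620 * 1000 / 3600
m_dot = 1201 kg/s


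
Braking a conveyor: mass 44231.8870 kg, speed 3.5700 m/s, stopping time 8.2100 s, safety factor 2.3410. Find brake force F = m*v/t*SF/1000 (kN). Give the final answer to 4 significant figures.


F = 44231.8870 * 3.5700 / 8.2100 * 2.3410 / 1000
F = 45.03 kN


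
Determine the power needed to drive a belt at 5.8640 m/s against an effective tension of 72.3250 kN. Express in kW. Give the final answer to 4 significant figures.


P = Te * v = 72.3250 * 5.8640
P = 424.1 kW


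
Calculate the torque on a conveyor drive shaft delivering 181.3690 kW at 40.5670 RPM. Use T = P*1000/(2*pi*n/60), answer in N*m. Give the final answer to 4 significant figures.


omega = 2*pi*40.5670/60 = 4.24817 rad/s
T = 181.3690*1000 / 4.24817
T = 42690 N*m


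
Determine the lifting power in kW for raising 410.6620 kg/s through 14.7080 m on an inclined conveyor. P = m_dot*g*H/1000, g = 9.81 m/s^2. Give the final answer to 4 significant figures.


P = 410.6620 * 9.81 * 14.7080 / 1000
P = 59.25 kW


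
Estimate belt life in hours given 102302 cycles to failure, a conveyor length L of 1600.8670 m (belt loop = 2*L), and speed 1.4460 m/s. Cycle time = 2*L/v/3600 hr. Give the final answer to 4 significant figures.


cycle_time = 2 * 1600.8670 / 1.4460 / 3600 = 0.615056 hr
life = 102302 * 0.615056 = 62920 hours


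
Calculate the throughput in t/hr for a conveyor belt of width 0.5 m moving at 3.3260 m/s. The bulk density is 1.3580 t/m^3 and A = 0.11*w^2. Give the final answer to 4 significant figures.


A = 0.11 * 0.5^2 = 0.0275 m^2
C = 0.0275 * 3.3260 * 1.3580 * 3600
C = 447.2 t/hr


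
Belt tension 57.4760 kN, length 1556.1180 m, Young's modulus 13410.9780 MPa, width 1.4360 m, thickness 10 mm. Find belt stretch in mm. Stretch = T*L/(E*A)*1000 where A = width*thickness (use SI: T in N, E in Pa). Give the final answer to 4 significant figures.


A = 1.4360 * 0.01 = 0.01436 m^2
Stretch = 57.4760*1000 * 1556.1180 / (13410.9780e6 * 0.01436) * 1000
Stretch = 464.4 mm


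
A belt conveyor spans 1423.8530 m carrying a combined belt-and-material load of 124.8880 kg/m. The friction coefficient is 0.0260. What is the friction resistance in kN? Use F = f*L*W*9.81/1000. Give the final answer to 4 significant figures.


F = 0.0260 * 1423.8530 * 124.8880 * 9.81 / 1000
F = 45.36 kN


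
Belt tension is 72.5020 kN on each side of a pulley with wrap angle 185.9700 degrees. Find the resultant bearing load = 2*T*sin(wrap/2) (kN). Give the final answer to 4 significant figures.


F = 2 * 72.5020 * sin(185.9700/2 deg)
F = 144.8 kN


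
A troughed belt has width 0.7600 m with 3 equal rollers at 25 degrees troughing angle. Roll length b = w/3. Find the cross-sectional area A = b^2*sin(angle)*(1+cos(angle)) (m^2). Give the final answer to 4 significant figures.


b = 0.7600/3 = 0.253333 m
A = 0.253333^2 * sin(25 deg) * (1 + cos(25 deg))
A = 0.05170 m^2


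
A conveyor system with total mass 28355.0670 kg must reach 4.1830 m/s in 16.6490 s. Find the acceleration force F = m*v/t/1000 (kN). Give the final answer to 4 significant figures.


F = 28355.0670 * 4.1830 / 16.6490 / 1000
F = 7.124 kN


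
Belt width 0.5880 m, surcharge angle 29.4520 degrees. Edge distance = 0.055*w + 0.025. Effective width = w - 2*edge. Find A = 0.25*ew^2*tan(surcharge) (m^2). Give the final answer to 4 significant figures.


edge = 0.055*0.5880 + 0.025 = 0.05734 m
ew = 0.5880 - 2*0.05734 = 0.47332 m
A = 0.25 * 0.47332^2 * tan(29.4520 deg)
A = 0.03163 m^2


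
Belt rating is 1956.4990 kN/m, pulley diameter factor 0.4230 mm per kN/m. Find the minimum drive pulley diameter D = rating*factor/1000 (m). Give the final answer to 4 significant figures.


D = 1956.4990 * 0.4230 / 1000
D = 0.8276 m


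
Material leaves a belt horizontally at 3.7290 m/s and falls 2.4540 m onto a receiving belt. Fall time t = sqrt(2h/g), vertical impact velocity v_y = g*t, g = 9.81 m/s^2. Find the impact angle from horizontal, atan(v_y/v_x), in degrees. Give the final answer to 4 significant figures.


t = sqrt(2*2.4540/9.81) = 0.707323 s
v_y = 9.81 * 0.707323 = 6.93884 m/s
angle = atan(6.93884 / 3.7290) = 61.75 deg


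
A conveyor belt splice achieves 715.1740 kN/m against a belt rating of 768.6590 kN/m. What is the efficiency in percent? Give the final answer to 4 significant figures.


Eff = 715.1740 / 768.6590 * 100
Eff = 93.04 %


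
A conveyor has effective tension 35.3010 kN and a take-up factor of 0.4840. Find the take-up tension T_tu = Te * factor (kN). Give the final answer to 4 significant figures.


T_tu = 35.3010 * 0.4840
T_tu = 17.09 kN


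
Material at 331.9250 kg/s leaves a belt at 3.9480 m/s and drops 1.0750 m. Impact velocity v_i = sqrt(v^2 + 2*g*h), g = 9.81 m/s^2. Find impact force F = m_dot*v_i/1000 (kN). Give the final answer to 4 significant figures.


v_i = sqrt(3.9480^2 + 2*9.81*1.0750) = 6.05625 m/s
F = 331.9250 * 6.05625 / 1000
F = 2.010 kN


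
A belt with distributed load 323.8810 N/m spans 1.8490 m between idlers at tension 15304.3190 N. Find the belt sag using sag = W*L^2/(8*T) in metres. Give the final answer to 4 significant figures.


sag = 323.8810 * 1.8490^2 / (8 * 15304.3190)
sag = 0.009044 m


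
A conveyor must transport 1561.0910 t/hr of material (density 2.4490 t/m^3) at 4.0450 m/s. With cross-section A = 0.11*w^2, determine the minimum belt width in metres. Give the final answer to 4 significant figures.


A_req = 1561.0910 / (4.0450 * 2.4490 * 3600) = 0.0437742 m^2
w = sqrt(0.0437742 / 0.11)
w = 0.6308 m


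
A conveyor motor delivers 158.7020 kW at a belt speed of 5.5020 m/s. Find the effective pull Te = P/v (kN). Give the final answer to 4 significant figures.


Te = P / v = 158.7020 / 5.5020
Te = 28.84 kN


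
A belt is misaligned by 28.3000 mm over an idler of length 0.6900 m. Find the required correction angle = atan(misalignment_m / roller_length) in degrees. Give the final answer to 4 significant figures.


misalign_m = 28.3000 / 1000 = 0.028300 m
angle = atan(0.028300 / 0.6900)
angle = 2.349 deg


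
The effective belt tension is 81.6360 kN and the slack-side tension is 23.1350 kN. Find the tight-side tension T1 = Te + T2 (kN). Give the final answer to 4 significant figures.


T1 = Te + T2 = 81.6360 + 23.1350
T1 = 104.8 kN


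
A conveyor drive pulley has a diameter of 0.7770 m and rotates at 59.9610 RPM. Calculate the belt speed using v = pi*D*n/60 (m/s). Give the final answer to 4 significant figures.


v = pi * 0.7770 * 59.9610 / 60
v = 2.439 m/s


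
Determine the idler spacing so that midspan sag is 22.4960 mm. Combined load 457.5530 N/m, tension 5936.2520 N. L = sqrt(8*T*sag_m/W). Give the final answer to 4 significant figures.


sag = 22.4960/1000 = 0.022496 m
L = sqrt(8 * 5936.2520 * 0.022496 / 457.5530)
L = 1.528 m


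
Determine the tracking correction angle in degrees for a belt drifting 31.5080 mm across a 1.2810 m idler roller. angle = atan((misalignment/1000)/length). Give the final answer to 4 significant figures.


misalign_m = 31.5080 / 1000 = 0.031508 m
angle = atan(0.031508 / 1.2810)
angle = 1.409 deg


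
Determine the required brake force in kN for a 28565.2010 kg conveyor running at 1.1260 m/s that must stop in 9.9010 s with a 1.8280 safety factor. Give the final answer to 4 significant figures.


F = 28565.2010 * 1.1260 / 9.9010 * 1.8280 / 1000
F = 5.938 kN


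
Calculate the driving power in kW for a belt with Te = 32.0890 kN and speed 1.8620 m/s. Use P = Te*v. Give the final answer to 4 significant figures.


P = Te * v = 32.0890 * 1.8620
P = 59.75 kW


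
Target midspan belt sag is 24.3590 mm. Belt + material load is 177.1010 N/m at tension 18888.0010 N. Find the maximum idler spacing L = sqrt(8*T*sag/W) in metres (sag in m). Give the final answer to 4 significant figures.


sag = 24.3590/1000 = 0.024359 m
L = sqrt(8 * 18888.0010 * 0.024359 / 177.1010)
L = 4.559 m


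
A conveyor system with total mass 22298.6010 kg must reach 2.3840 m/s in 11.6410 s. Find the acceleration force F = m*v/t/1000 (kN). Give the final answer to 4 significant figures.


F = 22298.6010 * 2.3840 / 11.6410 / 1000
F = 4.567 kN


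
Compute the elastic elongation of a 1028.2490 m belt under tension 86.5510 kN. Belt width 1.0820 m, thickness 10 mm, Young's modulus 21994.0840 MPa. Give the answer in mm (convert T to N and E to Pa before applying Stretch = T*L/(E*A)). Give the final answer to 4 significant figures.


A = 1.0820 * 0.01 = 0.01082 m^2
Stretch = 86.5510*1000 * 1028.2490 / (21994.0840e6 * 0.01082) * 1000
Stretch = 374.0 mm


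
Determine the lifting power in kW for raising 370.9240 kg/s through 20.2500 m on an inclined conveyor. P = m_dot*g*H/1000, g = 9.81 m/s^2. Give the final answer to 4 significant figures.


P = 370.9240 * 9.81 * 20.2500 / 1000
P = 73.68 kW


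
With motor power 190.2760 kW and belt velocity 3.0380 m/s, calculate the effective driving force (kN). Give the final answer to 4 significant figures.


Te = P / v = 190.2760 / 3.0380
Te = 62.63 kN


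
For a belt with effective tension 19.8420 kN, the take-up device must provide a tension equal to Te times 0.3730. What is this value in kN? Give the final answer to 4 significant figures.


T_tu = 19.8420 * 0.3730
T_tu = 7.401 kN


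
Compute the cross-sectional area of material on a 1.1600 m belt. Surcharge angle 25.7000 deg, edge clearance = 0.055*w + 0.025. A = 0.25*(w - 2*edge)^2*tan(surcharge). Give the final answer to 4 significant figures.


edge = 0.055*1.1600 + 0.025 = 0.0888 m
ew = 1.1600 - 2*0.0888 = 0.9824 m
A = 0.25 * 0.9824^2 * tan(25.7000 deg)
A = 0.1161 m^2
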